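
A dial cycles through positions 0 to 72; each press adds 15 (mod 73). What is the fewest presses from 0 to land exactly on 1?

15·39 = 585 = 8·73 + 1, so 15⁻¹ ≡ 39 (mod 73).

39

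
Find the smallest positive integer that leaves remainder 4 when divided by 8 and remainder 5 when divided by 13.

x ≡ 4 (mod 8) gives x ∈ {4, 12, 20, 28, 36, 44}.
The first of these with x mod 13 = 5 is 44.

44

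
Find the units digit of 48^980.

6

Last digits of 8^n: 8, 4, 2, 6 (period 4).
980 leaves remainder 0 on division by 4, so 48^980 ends in 6.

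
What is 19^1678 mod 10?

Last digits of 9^n: 9, 1 (period 2).
1678 leaves remainder 0 on division by 2, so 19^1678 ends in 1.

1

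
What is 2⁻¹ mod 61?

31

61 = 30·2 + 1
2 = 2·1 + 0
Back-substituting gives 2·31 ≡ 1 (mod 61).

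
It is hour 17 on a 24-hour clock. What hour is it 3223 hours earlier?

10

3223 − 134·24 = 7, so 3223 ≡ 7 (mod 24).
(17 − 7) mod 24 = 10.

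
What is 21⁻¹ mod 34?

13

21·13 = 273 = 8·34 + 1, so 21⁻¹ ≡ 13 (mod 34).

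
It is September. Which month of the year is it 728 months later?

May

728 − 60·12 = 8, so 728 ≡ 8 (mod 12).
September + 8 months → May.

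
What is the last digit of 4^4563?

4

Last digits of 4^n: 4, 6 (period 2).
4563 leaves remainder 1 on division by 2, so 4^4563 ends in 4.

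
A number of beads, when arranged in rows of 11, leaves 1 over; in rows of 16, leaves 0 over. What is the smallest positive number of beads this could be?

144

Since 16·9 ≡ 1 (mod 11), take x = 0 + 16·((1−0)·9 mod 11) = 0 + 16·9 = 144.
Check: 144 mod 11 = 1, 144 mod 16 = 0.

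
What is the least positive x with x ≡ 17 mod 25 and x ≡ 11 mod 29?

Since 29·19 ≡ 1 (mod 25), take x = 11 + 29·((17−11)·19 mod 25) = 11 + 29·14 = 417.
Check: 417 mod 25 = 17, 417 mod 29 = 11.

417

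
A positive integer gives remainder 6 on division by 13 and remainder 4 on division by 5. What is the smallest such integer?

19

x ≡ 4 (mod 5) gives x ∈ {4, 9, 14, 19}.
The first of these with x mod 13 = 6 is 19.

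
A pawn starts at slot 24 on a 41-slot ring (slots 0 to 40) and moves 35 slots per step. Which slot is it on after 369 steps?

24

369·35 = 12915.
Dividing 12915 by 41 gives quotient 315 and remainder 0.
(24 + 0) mod 41 = 24.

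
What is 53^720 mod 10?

Powers of 3 mod 10 repeat with period 4: 3, 9, 7, 1.
720 mod 4 = 0, so the last digit matches 3^4 = 1.

1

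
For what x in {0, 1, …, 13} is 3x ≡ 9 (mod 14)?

3

3⁻¹ ≡ 5 (mod 14) because 3·5 = 15 = 1·14 + 1.
So x ≡ 5·9 = 45 ≡ 3 (mod 14).
Check: 3·3 = 9 = 0·14 + 9.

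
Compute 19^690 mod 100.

1

Successive squares of 19 mod 100: 19^1≡19, 19^2≡61, 19^4≡21, 19^8≡41, 19^16≡81, 19^32≡61, 19^64≡21, 19^128≡41, 19^256≡81, 19^512≡61.
Since 690 = 2 + 16 + 32 + 128 + 512 in binary, 19^690 ≡ 61·81·61·41·61 ≡ 1 (mod 100).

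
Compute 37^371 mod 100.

13

By repeated squaring mod 100: 37^1≡37, 37^2≡69, 37^4≡61, 37^8≡21, 37^16≡41, 37^32≡81, 37^64≡61, 37^128≡21, 37^256≡41.
Since 371 = 1 + 2 + 16 + 32 + 64 + 256 in binary, 37^371 ≡ 37·69·41·81·61·41 ≡ 13 (mod 100).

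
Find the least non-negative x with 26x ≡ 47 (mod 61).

The inverse of 26 mod 61 is 54 (since 26·54 = 1404 ≡ 1).
So x ≡ 54·47 = 2538 ≡ 37 (mod 61).

37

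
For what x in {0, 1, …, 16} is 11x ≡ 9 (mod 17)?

7

11⁻¹ ≡ 14 (mod 17) because 11·14 = 154 = 9·17 + 1.
Multiplying both sides by 14: x ≡ 14·9 = 126 ≡ 7 (mod 17).
Check: 11·7 = 77 = 4·17 + 9.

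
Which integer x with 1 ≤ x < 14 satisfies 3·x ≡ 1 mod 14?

14 = 4·3 + 2
3 = 1·2 + 1
2 = 2·1 + 0
Back-substituting gives 3·5 ≡ 1 (mod 14).

5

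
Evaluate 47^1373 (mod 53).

By repeated squaring mod 53: 47^1≡47, 47^2≡36, 47^4≡24, 47^8≡46, 47^16≡49, 47^32≡16, 47^64≡44, 47^128≡28, 47^256≡42, 47^512≡15, 47^1024≡13.
Since 1373 = 1 + 4 + 8 + 16 + 64 + 256 + 1024 in binary, 47^1373 ≡ 47·24·46·49·44·42·13 ≡ 46 (mod 53).

46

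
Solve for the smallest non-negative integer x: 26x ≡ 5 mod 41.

The inverse of 26 mod 41 is 30 (since 26·30 = 780 ≡ 1).
Multiplying both sides by 30: x ≡ 30·5 = 150 ≡ 27 (mod 41).
Check: 26·27 = 702 = 17·41 + 5.

27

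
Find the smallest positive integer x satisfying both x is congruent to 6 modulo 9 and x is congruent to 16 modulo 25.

Since 25·4 ≡ 1 (mod 9), take x = 16 + 25·((6−16)·4 mod 9) = 16 + 25·5 = 141.
Check: 141 mod 9 = 6, 141 mod 25 = 16.

141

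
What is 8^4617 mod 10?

Last digits of 8^n: 8, 4, 2, 6 (period 4).
4617 mod 4 = 1, so the last digit matches 8^1 = 8.

8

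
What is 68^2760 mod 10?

Last digits of 8^n: 8, 4, 2, 6 (period 4).
2760 mod 4 = 0, so the last digit matches 8^4 = 6.

6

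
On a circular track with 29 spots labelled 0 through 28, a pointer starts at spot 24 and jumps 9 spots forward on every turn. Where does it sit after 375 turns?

6

375·9 = 3375.
3375 mod 29 = 11 (since 116·29 = 3364).
(24 + 11) mod 29 = 6.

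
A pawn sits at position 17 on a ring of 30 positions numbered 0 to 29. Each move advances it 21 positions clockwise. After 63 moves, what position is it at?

63·21 = 1323.
1323 − 44·30 = 3, so 1323 ≡ 3 (mod 30).
(17 + 3) mod 30 = 20.

20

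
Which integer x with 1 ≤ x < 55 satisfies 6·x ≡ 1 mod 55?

46

6·46 = 276 = 5·55 + 1, so 6⁻¹ ≡ 46 (mod 55).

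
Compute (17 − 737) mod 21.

15

737 − 35·21 = 2, so 737 ≡ 2 (mod 21).
(17 − 2) mod 21 = 15.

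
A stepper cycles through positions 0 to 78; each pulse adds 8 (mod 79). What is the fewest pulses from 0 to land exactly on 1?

8·10 = 80 = 1·79 + 1, so 8⁻¹ ≡ 10 (mod 79).

10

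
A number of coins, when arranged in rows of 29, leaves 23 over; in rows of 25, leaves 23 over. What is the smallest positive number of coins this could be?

23

Since 25·7 ≡ 1 (mod 29), take x = 23 + 25·((23−23)·7 mod 29) = 23 + 25·0 = 23.
Check: 23 mod 29 = 23, 23 mod 25 = 23.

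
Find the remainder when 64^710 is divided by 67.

Square-and-reduce mod 67: 64^1≡64, 64^2≡9, 64^4≡14, 64^8≡62, 64^16≡25, 64^32≡22, 64^64≡15, 64^128≡24, 64^256≡40, 64^512≡59.
710 = 2 + 4 + 64 + 128 + 512, so 64^710 ≡ 9·14·15·24·59 ≡ 59 (mod 67).

59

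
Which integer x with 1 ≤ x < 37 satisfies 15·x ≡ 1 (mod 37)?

5

15·5 = 75 = 2·37 + 1, so 15⁻¹ ≡ 5 (mod 37).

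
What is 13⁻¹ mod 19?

3

13·3 = 39 = 2·19 + 1, so 13⁻¹ ≡ 3 (mod 19).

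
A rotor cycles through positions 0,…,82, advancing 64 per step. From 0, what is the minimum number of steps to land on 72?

53

The inverse of 64 mod 83 is 48 (since 64·48 = 3072 ≡ 1).
Multiplying both sides by 48: x ≡ 48·72 = 3456 ≡ 53 (mod 83).
Check: 64·53 = 3392 = 40·83 + 72.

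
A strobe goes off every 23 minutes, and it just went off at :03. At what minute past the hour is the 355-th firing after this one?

8

355·23 = 8165.
8165 mod 60 = 5 (since 136·60 = 8160).
(3 + 5) mod 60 = 8.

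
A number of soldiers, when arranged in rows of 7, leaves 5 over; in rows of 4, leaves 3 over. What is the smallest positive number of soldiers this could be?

x ≡ 3 (mod 4) gives x ∈ {3, 7, 11, 15, 19}.
The first of these with x mod 7 = 5 is 19.

19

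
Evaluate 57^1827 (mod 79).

41

Successive squares of 57 mod 79: 57^1≡57, 57^2≡10, 57^4≡21, 57^8≡46, 57^16≡62, 57^32≡52, 57^64≡18, 57^128≡8, 57^256≡64, 57^512≡67, 57^1024≡65.
1827 = 1 + 2 + 32 + 256 + 512 + 1024, so 57^1827 ≡ 57·10·52·64·67·65 ≡ 41 (mod 79).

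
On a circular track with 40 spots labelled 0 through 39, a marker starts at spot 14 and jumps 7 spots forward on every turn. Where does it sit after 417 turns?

13

417·7 = 2919.
2919 = 72·40 + 39, so 2919 mod 40 = 39.
(14 + 39) mod 40 = 13.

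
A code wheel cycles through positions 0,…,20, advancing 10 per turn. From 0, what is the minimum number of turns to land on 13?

10⁻¹ ≡ 19 (mod 21) because 10·19 = 190 = 9·21 + 1.
So x ≡ 19·13 = 247 ≡ 16 (mod 21).

16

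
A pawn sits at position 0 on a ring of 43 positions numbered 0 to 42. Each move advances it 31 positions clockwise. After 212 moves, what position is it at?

36

212·31 = 6572.
6572 − 152·43 = 36, so 6572 ≡ 36 (mod 43).
(0 + 36) mod 43 = 36.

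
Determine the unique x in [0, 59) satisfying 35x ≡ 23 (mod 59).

31

35⁻¹ ≡ 27 (mod 59) because 35·27 = 945 = 16·59 + 1.
Multiplying both sides by 27: x ≡ 27·23 = 621 ≡ 31 (mod 59).
Check: 35·31 = 1085 = 18·59 + 23.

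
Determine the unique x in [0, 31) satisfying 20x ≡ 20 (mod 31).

1

The inverse of 20 mod 31 is 14 (since 20·14 = 280 ≡ 1).
So x ≡ 14·20 = 280 ≡ 1 (mod 31).
Check: 20·1 = 20 = 0·31 + 20.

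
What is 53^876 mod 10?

1

The units digit of 53^n cycles with period 4: 3, 9, 7, 1, …
876 mod 4 = 0, so the last digit matches 3^4 = 1.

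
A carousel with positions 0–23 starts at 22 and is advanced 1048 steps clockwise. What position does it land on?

1048 − 43·24 = 16, so 1048 ≡ 16 (mod 24).
(22 + 16) mod 24 = 14.

14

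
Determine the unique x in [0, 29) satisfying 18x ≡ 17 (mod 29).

The inverse of 18 mod 29 is 21 (since 18·21 = 378 ≡ 1).
So x ≡ 21·17 = 357 ≡ 9 (mod 29).
Check: 18·9 = 162 = 5·29 + 17.

9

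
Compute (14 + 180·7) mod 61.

180·7 = 1260.
1260 mod 61 = 40 (since 20·61 = 1220).
(14 + 40) mod 61 = 54.

54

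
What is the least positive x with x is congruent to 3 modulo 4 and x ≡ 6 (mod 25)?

Since 25·1 ≡ 1 (mod 4), take x = 6 + 25·((3−6)·1 mod 4) = 6 + 25·1 = 31.
Check: 31 mod 4 = 3, 31 mod 25 = 6.

31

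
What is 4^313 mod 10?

The units digit of 4^n cycles with period 2: 4, 6, …
313 mod 2 = 1, so the last digit matches 4^1 = 4.

4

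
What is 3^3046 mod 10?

9

The units digit of 3^n cycles with period 4: 3, 9, 7, 1, …
3046 leaves remainder 2 on division by 4, so 3^3046 ends in 9.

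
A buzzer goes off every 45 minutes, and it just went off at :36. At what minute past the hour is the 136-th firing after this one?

136·45 = 6120.
Dividing 6120 by 60 gives quotient 102 and remainder 0.
(36 + 0) mod 60 = 36.

36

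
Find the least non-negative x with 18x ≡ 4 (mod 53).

12

18⁻¹ ≡ 3 (mod 53) because 18·3 = 54 = 1·53 + 1.
So x ≡ 3·4 = 12 ≡ 12 (mod 53).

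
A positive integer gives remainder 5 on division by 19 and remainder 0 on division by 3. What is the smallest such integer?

24

x ≡ 0 (mod 3) gives x ∈ {0, 3, 6, 9, 12, 15, 18, 21, …}.
The first of these with x mod 19 = 5 is 24.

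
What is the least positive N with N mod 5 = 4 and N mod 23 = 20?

89

x ≡ 4 (mod 5) gives x ∈ {4, 9, 14, 19, 24, 29, 34, 39, …}.
The first of these with x mod 23 = 20 is 89.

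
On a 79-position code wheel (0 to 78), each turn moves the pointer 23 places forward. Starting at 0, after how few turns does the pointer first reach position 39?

12

23⁻¹ ≡ 55 (mod 79) because 23·55 = 1265 = 16·79 + 1.
So x ≡ 55·39 = 2145 ≡ 12 (mod 79).
Check: 23·12 = 276 = 3·79 + 39.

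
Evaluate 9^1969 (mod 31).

20

By repeated squaring mod 31: 9^1≡9, 9^2≡19, 9^4≡20, 9^8≡28, 9^16≡9, 9^32≡19, 9^64≡20, 9^128≡28, 9^256≡9, 9^512≡19, 9^1024≡20.
1969 = 1 + 16 + 32 + 128 + 256 + 512 + 1024, so 9^1969 ≡ 9·9·19·28·9·19·20 ≡ 20 (mod 31).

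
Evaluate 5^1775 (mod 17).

7

By repeated squaring mod 17: 5^1≡5, 5^2≡8, 5^4≡13, 5^8≡16, 5^16≡1, 5^32≡1, 5^64≡1, 5^128≡1, 5^256≡1, 5^512≡1, 5^1024≡1.
1775 = 1 + 2 + 4 + 8 + 32 + 64 + 128 + 512 + 1024, so 5^1775 ≡ 5·8·13·16·1·1·1·1·1 ≡ 7 (mod 17).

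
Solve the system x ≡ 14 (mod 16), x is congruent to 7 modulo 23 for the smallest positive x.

x ≡ 14 (mod 16) gives x ∈ {14, 30}.
The first of these with x mod 23 = 7 is 30.

30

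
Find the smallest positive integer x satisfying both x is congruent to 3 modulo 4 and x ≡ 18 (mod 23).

87

x ≡ 3 (mod 4) gives x ∈ {3, 7, 11, 15, 19, 23, 27, 31, …}.
The first of these with x mod 23 = 18 is 87.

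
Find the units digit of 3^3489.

The units digit of 3^n cycles with period 4: 3, 9, 7, 1, …
3489 leaves remainder 1 on division by 4, so 3^3489 ends in 3.

3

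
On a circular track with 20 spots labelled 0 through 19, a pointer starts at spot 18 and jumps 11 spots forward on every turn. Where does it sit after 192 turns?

192·11 = 2112.
2112 mod 20 = 12 (since 105·20 = 2100).
(18 + 12) mod 20 = 10.

10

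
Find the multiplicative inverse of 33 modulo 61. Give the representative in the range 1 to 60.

61 = 1·33 + 28
33 = 1·28 + 5
28 = 5·5 + 3
5 = 1·3 + 2
3 = 1·2 + 1
2 = 2·1 + 0
Back-substituting gives 33·37 ≡ 1 (mod 61).

37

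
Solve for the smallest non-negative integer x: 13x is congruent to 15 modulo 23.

10

The inverse of 13 mod 23 is 16 (since 13·16 = 208 ≡ 1).
So x ≡ 16·15 = 240 ≡ 10 (mod 23).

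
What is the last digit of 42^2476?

Powers of 2 mod 10 repeat with period 4: 2, 4, 8, 6.
2476 leaves remainder 0 on division by 4, so 42^2476 ends in 6.

6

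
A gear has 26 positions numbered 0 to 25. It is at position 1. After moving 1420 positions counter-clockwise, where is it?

11

Dividing 1420 by 26 gives quotient 54 and remainder 16.
(1 − 16) mod 26 = 11.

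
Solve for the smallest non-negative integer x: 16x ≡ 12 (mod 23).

16⁻¹ ≡ 13 (mod 23) because 16·13 = 208 = 9·23 + 1.
So x ≡ 13·12 = 156 ≡ 18 (mod 23).

18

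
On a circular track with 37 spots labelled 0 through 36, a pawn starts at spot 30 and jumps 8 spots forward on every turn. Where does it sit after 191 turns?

4

191·8 = 1528.
Dividing 1528 by 37 gives quotient 41 and remainder 11.
(30 + 11) mod 37 = 4.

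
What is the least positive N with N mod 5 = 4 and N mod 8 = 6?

Since 8·2 ≡ 1 (mod 5), take x = 6 + 8·((4−6)·2 mod 5) = 6 + 8·1 = 14.
Check: 14 mod 5 = 4, 14 mod 8 = 6.

14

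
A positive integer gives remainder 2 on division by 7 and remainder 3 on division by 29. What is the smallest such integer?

Since 29·1 ≡ 1 (mod 7), take x = 3 + 29·((2−3)·1 mod 7) = 3 + 29·6 = 177.
Check: 177 mod 7 = 2, 177 mod 29 = 3.

177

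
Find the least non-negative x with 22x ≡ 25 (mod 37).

23

The inverse of 22 mod 37 is 32 (since 22·32 = 704 ≡ 1).
So x ≡ 32·25 = 800 ≡ 23 (mod 37).
Check: 22·23 = 506 = 13·37 + 25.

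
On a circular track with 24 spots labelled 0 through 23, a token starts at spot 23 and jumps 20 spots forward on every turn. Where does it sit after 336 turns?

336·20 = 6720.
6720 mod 24 = 0 (since 280·24 = 6720).
(23 + 0) mod 24 = 23.

23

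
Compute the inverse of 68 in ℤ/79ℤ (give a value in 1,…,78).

79 = 1·68 + 11
68 = 6·11 + 2
11 = 5·2 + 1
2 = 2·1 + 0
Back-substituting gives 68·43 ≡ 1 (mod 79).

43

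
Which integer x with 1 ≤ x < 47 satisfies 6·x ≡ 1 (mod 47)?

8

6·8 = 48 = 1·47 + 1, so 6⁻¹ ≡ 8 (mod 47).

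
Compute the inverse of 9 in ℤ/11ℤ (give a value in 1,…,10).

5

11 = 1·9 + 2
9 = 4·2 + 1
2 = 2·1 + 0
Back-substituting gives 9·5 ≡ 1 (mod 11).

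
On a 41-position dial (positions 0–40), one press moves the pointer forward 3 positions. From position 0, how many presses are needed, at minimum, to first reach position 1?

14

3·14 = 42 = 1·41 + 1, so 3⁻¹ ≡ 14 (mod 41).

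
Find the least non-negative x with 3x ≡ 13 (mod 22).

3⁻¹ ≡ 15 (mod 22) because 3·15 = 45 = 2·22 + 1.
So x ≡ 15·13 = 195 ≡ 19 (mod 22).
Check: 3·19 = 57 = 2·22 + 13.

19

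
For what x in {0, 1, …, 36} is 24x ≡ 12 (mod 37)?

19

24⁻¹ ≡ 17 (mod 37) because 24·17 = 408 = 11·37 + 1.
Multiplying both sides by 17: x ≡ 17·12 = 204 ≡ 19 (mod 37).
Check: 24·19 = 456 = 12·37 + 12.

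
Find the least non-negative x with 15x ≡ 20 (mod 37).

26

The inverse of 15 mod 37 is 5 (since 15·5 = 75 ≡ 1).
Multiplying both sides by 5: x ≡ 5·20 = 100 ≡ 26 (mod 37).
Check: 15·26 = 390 = 10·37 + 20.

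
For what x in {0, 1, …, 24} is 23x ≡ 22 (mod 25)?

14

23⁻¹ ≡ 12 (mod 25) because 23·12 = 276 = 11·25 + 1.
So x ≡ 12·22 = 264 ≡ 14 (mod 25).
Check: 23·14 = 322 = 12·25 + 22.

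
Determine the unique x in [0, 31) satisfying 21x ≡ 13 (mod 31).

8

The inverse of 21 mod 31 is 3 (since 21·3 = 63 ≡ 1).
Multiplying both sides by 3: x ≡ 3·13 = 39 ≡ 8 (mod 31).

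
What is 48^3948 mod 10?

The units digit of 48^n cycles with period 4: 8, 4, 2, 6, …
3948 leaves remainder 0 on division by 4, so 48^3948 ends in 6.

6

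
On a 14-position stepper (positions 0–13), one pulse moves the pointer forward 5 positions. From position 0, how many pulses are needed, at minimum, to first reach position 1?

3

5·3 = 15 = 1·14 + 1, so 5⁻¹ ≡ 3 (mod 14).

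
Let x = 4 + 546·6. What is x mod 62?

546·6 = 3276.
3276 − 52·62 = 52, so 3276 ≡ 52 (mod 62).
(4 + 52) mod 62 = 56.

56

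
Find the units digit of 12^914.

Powers of 2 mod 10 repeat with period 4: 2, 4, 8, 6.
914 leaves remainder 2 on division by 4, so 12^914 ends in 4.

4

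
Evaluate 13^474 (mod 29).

23

Successive squares of 13 mod 29: 13^1≡13, 13^2≡24, 13^4≡25, 13^8≡16, 13^16≡24, 13^32≡25, 13^64≡16, 13^128≡24, 13^256≡25.
Since 474 = 2 + 8 + 16 + 64 + 128 + 256 in binary, 13^474 ≡ 24·16·24·16·24·25 ≡ 23 (mod 29).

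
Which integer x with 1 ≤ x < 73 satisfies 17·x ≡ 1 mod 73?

43

73 = 4·17 + 5
17 = 3·5 + 2
5 = 2·2 + 1
2 = 2·1 + 0
Back-substituting gives 17·43 ≡ 1 (mod 73).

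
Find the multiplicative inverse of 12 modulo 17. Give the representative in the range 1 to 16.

17 = 1·12 + 5
12 = 2·5 + 2
5 = 2·2 + 1
2 = 2·1 + 0
Back-substituting gives 12·10 ≡ 1 (mod 17).

10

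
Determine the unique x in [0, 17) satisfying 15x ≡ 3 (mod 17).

7

The inverse of 15 mod 17 is 8 (since 15·8 = 120 ≡ 1).
Multiplying both sides by 8: x ≡ 8·3 = 24 ≡ 7 (mod 17).
Check: 15·7 = 105 = 6·17 + 3.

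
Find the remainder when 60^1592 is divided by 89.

Square-and-reduce mod 89: 60^1≡60, 60^2≡40, 60^4≡87, 60^8≡4, 60^16≡16, 60^32≡78, 60^64≡32, 60^128≡45, 60^256≡67, 60^512≡39, 60^1024≡8.
1592 = 8 + 16 + 32 + 512 + 1024, so 60^1592 ≡ 4·16·78·39·8 ≡ 4 (mod 89).

4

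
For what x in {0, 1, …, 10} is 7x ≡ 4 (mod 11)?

10

7⁻¹ ≡ 8 (mod 11) because 7·8 = 56 = 5·11 + 1.
So x ≡ 8·4 = 32 ≡ 10 (mod 11).
Check: 7·10 = 70 = 6·11 + 4.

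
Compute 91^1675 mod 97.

By repeated squaring mod 97: 91^1≡91, 91^2≡36, 91^4≡35, 91^8≡61, 91^16≡35, 91^32≡61, 91^64≡35, 91^128≡61, 91^256≡35, 91^512≡61, 91^1024≡35.
Since 1675 = 1 + 2 + 8 + 128 + 512 + 1024 in binary, 91^1675 ≡ 91·36·61·61·61·35 ≡ 6 (mod 97).

6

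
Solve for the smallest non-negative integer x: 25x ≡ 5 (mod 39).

8

25⁻¹ ≡ 25 (mod 39) because 25·25 = 625 = 16·39 + 1.
Multiplying both sides by 25: x ≡ 25·5 = 125 ≡ 8 (mod 39).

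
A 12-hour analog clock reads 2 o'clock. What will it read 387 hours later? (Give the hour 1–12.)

5

387 = 32·12 + 3, so 387 mod 12 = 3.
2 + 3 → 5 on a 12-hour dial.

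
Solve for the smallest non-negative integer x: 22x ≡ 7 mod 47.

11

The inverse of 22 mod 47 is 15 (since 22·15 = 330 ≡ 1).
So x ≡ 15·7 = 105 ≡ 11 (mod 47).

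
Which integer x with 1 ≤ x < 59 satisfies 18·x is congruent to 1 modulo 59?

18·23 = 414 = 7·59 + 1, so 18⁻¹ ≡ 23 (mod 59).

23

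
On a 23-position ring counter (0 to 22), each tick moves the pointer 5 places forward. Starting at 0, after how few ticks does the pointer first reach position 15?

The inverse of 5 mod 23 is 14 (since 5·14 = 70 ≡ 1).
Multiplying both sides by 14: x ≡ 14·15 = 210 ≡ 3 (mod 23).

3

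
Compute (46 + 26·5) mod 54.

26·5 = 130.
130 mod 54 = 22 (since 2·54 = 108).
(46 + 22) mod 54 = 14.

14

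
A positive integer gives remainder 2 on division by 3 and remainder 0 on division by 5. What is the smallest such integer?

Since 5·2 ≡ 1 (mod 3), take x = 0 + 5·((2−0)·2 mod 3) = 0 + 5·1 = 5.
Check: 5 mod 3 = 2, 5 mod 5 = 0.

5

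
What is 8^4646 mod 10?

Last digits of 8^n: 8, 4, 2, 6 (period 4).
4646 leaves remainder 2 on division by 4, so 8^4646 ends in 4.

4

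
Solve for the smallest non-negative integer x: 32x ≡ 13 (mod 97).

58

32⁻¹ ≡ 94 (mod 97) because 32·94 = 3008 = 31·97 + 1.
Multiplying both sides by 94: x ≡ 94·13 = 1222 ≡ 58 (mod 97).
Check: 32·58 = 1856 = 19·97 + 13.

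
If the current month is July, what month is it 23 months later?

June

23 − 1·12 = 11, so 23 ≡ 11 (mod 12).
July + 11 months → June.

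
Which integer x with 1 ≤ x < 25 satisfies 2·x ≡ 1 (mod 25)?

13

25 = 12·2 + 1
2 = 2·1 + 0
Back-substituting gives 2·13 ≡ 1 (mod 25).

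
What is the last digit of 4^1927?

Last digits of 4^n: 4, 6 (period 2).
1927 leaves remainder 1 on division by 2, so 4^1927 ends in 4.

4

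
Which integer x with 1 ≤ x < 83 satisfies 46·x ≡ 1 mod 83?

74

83 = 1·46 + 37
46 = 1·37 + 9
37 = 4·9 + 1
9 = 9·1 + 0
Back-substituting gives 46·74 ≡ 1 (mod 83).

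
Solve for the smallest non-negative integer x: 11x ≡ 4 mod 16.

12

11⁻¹ ≡ 3 (mod 16) because 11·3 = 33 = 2·16 + 1.
So x ≡ 3·4 = 12 ≡ 12 (mod 16).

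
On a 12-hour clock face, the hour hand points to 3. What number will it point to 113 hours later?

113 − 9·12 = 5, so 113 ≡ 5 (mod 12).
3 + 5 → 8 on a 12-hour dial.

8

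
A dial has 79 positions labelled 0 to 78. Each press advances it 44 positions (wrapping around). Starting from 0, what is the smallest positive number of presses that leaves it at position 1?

79 = 1·44 + 35
44 = 1·35 + 9
35 = 3·9 + 8
9 = 1·8 + 1
8 = 8·1 + 0
Back-substituting gives 44·9 ≡ 1 (mod 79).

9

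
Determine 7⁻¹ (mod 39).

39 = 5·7 + 4
7 = 1·4 + 3
4 = 1·3 + 1
3 = 3·1 + 0
Back-substituting gives 7·28 ≡ 1 (mod 39).

28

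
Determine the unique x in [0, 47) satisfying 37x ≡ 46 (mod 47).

33

The inverse of 37 mod 47 is 14 (since 37·14 = 518 ≡ 1).
So x ≡ 14·46 = 644 ≡ 33 (mod 47).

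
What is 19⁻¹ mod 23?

17

19·17 = 323 = 14·23 + 1, so 19⁻¹ ≡ 17 (mod 23).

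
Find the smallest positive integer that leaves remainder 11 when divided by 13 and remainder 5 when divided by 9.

x ≡ 5 (mod 9) gives x ∈ {5, 14, 23, 32, 41, 50}.
The first of these with x mod 13 = 11 is 50.

50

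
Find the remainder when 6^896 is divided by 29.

1

Successive squares of 6 mod 29: 6^1≡6, 6^2≡7, 6^4≡20, 6^8≡23, 6^16≡7, 6^32≡20, 6^64≡23, 6^128≡7, 6^256≡20, 6^512≡23.
896 = 128 + 256 + 512, so 6^896 ≡ 7·20·23 ≡ 1 (mod 29).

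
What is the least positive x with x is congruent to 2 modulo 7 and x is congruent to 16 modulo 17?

16

x ≡ 2 (mod 7) gives x ∈ {2, 9, 16}.
The first of these with x mod 17 = 16 is 16.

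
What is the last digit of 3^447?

Last digits of 3^n: 3, 9, 7, 1 (period 4).
447 mod 4 = 3, so the last digit matches 3^3 = 7.

7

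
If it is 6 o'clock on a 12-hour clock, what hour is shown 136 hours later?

10

136 − 11·12 = 4, so 136 ≡ 4 (mod 12).
6 + 4 → 10 on a 12-hour dial.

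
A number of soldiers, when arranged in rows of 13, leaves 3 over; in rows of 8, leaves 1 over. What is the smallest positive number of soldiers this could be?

Since 8·5 ≡ 1 (mod 13), take x = 1 + 8·((3−1)·5 mod 13) = 1 + 8·10 = 81.
Check: 81 mod 13 = 3, 81 mod 8 = 1.

81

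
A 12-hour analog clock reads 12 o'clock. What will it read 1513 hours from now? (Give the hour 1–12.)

1

1513 mod 12 = 1 (since 126·12 = 1512).
12 + 1 → 1 on a 12-hour dial.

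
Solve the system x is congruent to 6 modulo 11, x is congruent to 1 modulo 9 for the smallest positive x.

x ≡ 1 (mod 9) gives x ∈ {1, 10, 19, 28}.
The first of these with x mod 11 = 6 is 28.

28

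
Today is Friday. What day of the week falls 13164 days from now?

13164 − 1880·7 = 4, so 13164 ≡ 4 (mod 7).
Friday + 4 days → Tuesday.

Tuesday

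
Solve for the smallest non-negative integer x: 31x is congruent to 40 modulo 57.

The inverse of 31 mod 57 is 46 (since 31·46 = 1426 ≡ 1).
So x ≡ 46·40 = 1840 ≡ 16 (mod 57).
Check: 31·16 = 496 = 8·57 + 40.

16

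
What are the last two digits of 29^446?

21

Square-and-reduce mod 100: 29^1≡29, 29^2≡41, 29^4≡81, 29^8≡61, 29^16≡21, 29^32≡41, 29^64≡81, 29^128≡61, 29^256≡21.
Since 446 = 2 + 4 + 8 + 16 + 32 + 128 + 256 in binary, 29^446 ≡ 41·81·61·21·41·61·21 ≡ 21 (mod 100).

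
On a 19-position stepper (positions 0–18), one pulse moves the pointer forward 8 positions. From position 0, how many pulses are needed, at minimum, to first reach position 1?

19 = 2·8 + 3
8 = 2·3 + 2
3 = 1·2 + 1
2 = 2·1 + 0
Back-substituting gives 8·12 ≡ 1 (mod 19).

12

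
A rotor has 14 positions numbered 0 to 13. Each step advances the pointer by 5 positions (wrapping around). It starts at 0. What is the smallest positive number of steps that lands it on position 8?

10

The inverse of 5 mod 14 is 3 (since 5·3 = 15 ≡ 1).
So x ≡ 3·8 = 24 ≡ 10 (mod 14).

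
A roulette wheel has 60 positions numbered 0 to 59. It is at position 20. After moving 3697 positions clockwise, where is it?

3697 − 61·60 = 37, so 3697 ≡ 37 (mod 60).
(20 + 37) mod 60 = 57.

57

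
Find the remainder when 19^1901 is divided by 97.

By repeated squaring mod 97: 19^1≡19, 19^2≡70, 19^4≡50, 19^8≡75, 19^16≡96, 19^32≡1, 19^64≡1, 19^128≡1, 19^256≡1, 19^512≡1, 19^1024≡1.
1901 = 1 + 4 + 8 + 32 + 64 + 256 + 512 + 1024, so 19^1901 ≡ 19·50·75·1·1·1·1·1 ≡ 52 (mod 97).

52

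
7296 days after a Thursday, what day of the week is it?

Saturday

7296 = 1042·7 + 2, so 7296 mod 7 = 2.
Thursday + 2 days → Saturday.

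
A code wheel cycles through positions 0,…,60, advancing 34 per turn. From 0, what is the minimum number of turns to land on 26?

34⁻¹ ≡ 9 (mod 61) because 34·9 = 306 = 5·61 + 1.
So x ≡ 9·26 = 234 ≡ 51 (mod 61).

51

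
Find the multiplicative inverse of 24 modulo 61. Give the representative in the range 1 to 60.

24·28 = 672 = 11·61 + 1, so 24⁻¹ ≡ 28 (mod 61).

28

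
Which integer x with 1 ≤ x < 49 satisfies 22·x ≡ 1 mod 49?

29

49 = 2·22 + 5
22 = 4·5 + 2
5 = 2·2 + 1
2 = 2·1 + 0
Back-substituting gives 22·29 ≡ 1 (mod 49).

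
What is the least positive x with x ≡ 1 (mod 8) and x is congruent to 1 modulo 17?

x ≡ 1 (mod 8) gives x ∈ {1}.
The first of these with x mod 17 = 1 is 1.

1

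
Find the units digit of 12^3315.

Last digits of 2^n: 2, 4, 8, 6 (period 4).
3315 mod 4 = 3, so the last digit matches 2^3 = 8.

8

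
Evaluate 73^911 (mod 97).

By repeated squaring mod 97: 73^1≡73, 73^2≡91, 73^4≡36, 73^8≡35, 73^16≡61, 73^32≡35, 73^64≡61, 73^128≡35, 73^256≡61, 73^512≡35.
Since 911 = 1 + 2 + 4 + 8 + 128 + 256 + 512 in binary, 73^911 ≡ 73·91·36·35·35·61·35 ≡ 4 (mod 97).

4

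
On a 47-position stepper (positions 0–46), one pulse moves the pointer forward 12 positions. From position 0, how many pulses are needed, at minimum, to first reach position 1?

4

12·4 = 48 = 1·47 + 1, so 12⁻¹ ≡ 4 (mod 47).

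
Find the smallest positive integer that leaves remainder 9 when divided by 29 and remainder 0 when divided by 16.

96

x ≡ 0 (mod 16) gives x ∈ {0, 16, 32, 48, 64, 80, 96}.
The first of these with x mod 29 = 9 is 96.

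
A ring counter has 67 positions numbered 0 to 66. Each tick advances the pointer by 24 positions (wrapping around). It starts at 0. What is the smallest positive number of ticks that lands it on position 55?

24⁻¹ ≡ 14 (mod 67) because 24·14 = 336 = 5·67 + 1.
So x ≡ 14·55 = 770 ≡ 33 (mod 67).

33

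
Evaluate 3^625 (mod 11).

Successive squares of 3 mod 11: 3^1≡3, 3^2≡9, 3^4≡4, 3^8≡5, 3^16≡3, 3^32≡9, 3^64≡4, 3^128≡5, 3^256≡3, 3^512≡9.
Since 625 = 1 + 16 + 32 + 64 + 512 in binary, 3^625 ≡ 3·3·9·4·9 ≡ 1 (mod 11).

1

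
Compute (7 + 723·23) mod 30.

723·23 = 16629.
16629 mod 30 = 9 (since 554·30 = 16620).
(7 + 9) mod 30 = 16.

16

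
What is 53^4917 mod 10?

3

Last digits of 3^n: 3, 9, 7, 1 (period 4).
4917 leaves remainder 1 on division by 4, so 53^4917 ends in 3.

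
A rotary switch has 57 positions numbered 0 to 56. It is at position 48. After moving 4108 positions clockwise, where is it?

4108 mod 57 = 4 (since 72·57 = 4104).
(48 + 4) mod 57 = 52.

52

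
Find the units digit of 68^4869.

8

The units digit of 68^n cycles with period 4: 8, 4, 2, 6, …
4869 mod 4 = 1, so the last digit matches 8^1 = 8.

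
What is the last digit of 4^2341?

Powers of 4 mod 10 repeat with period 2: 4, 6.
2341 mod 2 = 1, so the last digit matches 4^1 = 4.

4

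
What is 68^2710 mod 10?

The units digit of 68^n cycles with period 4: 8, 4, 2, 6, …
2710 mod 4 = 2, so the last digit matches 8^2 = 4.

4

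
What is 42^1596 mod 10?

6

The units digit of 42^n cycles with period 4: 2, 4, 8, 6, …
1596 leaves remainder 0 on division by 4, so 42^1596 ends in 6.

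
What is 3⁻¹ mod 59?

20

3·20 = 60 = 1·59 + 1, so 3⁻¹ ≡ 20 (mod 59).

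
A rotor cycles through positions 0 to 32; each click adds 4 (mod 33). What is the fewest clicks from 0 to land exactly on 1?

4·25 = 100 = 3·33 + 1, so 4⁻¹ ≡ 25 (mod 33).

25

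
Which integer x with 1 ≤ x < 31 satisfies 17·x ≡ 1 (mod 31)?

31 = 1·17 + 14
17 = 1·14 + 3
14 = 4·3 + 2
3 = 1·2 + 1
2 = 2·1 + 0
Back-substituting gives 17·11 ≡ 1 (mod 31).

11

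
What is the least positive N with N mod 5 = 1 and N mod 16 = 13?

61

Since 16·1 ≡ 1 (mod 5), take x = 13 + 16·((1−13)·1 mod 5) = 13 + 16·3 = 61.
Check: 61 mod 5 = 1, 61 mod 16 = 13.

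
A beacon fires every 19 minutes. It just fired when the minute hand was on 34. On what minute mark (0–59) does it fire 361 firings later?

361·19 = 6859.
Dividing 6859 by 60 gives quotient 114 and remainder 19.
(34 + 19) mod 60 = 53.

53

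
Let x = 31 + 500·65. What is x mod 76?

500·65 = 32500.
32500 = 427·76 + 48, so 32500 mod 76 = 48.
(31 + 48) mod 76 = 3.

3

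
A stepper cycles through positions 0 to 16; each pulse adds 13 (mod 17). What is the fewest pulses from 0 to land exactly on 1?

4

17 = 1·13 + 4
13 = 3·4 + 1
4 = 4·1 + 0
Back-substituting gives 13·4 ≡ 1 (mod 17).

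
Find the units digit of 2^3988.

The units digit of 2^n cycles with period 4: 2, 4, 8, 6, …
3988 mod 4 = 0, so the last digit matches 2^4 = 6.

6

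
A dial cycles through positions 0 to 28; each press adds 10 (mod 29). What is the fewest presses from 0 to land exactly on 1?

10·3 = 30 = 1·29 + 1, so 10⁻¹ ≡ 3 (mod 29).

3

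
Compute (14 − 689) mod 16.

689 mod 16 = 1 (since 43·16 = 688).
(14 − 1) mod 16 = 13.

13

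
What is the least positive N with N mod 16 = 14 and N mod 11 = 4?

Since 11·3 ≡ 1 (mod 16), take x = 4 + 11·((14−4)·3 mod 16) = 4 + 11·14 = 158.
Check: 158 mod 16 = 14, 158 mod 11 = 4.

158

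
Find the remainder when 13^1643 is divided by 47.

Square-and-reduce mod 47: 13^1≡13, 13^2≡28, 13^4≡32, 13^8≡37, 13^16≡6, 13^32≡36, 13^64≡27, 13^128≡24, 13^256≡12, 13^512≡3, 13^1024≡9.
1643 = 1 + 2 + 8 + 32 + 64 + 512 + 1024, so 13^1643 ≡ 13·28·37·36·27·3·9 ≡ 45 (mod 47).

45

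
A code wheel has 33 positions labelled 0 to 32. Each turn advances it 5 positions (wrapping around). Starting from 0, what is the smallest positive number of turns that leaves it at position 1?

5·20 = 100 = 3·33 + 1, so 5⁻¹ ≡ 20 (mod 33).

20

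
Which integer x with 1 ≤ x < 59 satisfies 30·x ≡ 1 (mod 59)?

59 = 1·30 + 29
30 = 1·29 + 1
29 = 29·1 + 0
Back-substituting gives 30·2 ≡ 1 (mod 59).

2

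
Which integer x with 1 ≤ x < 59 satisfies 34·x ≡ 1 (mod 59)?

33

59 = 1·34 + 25
34 = 1·25 + 9
25 = 2·9 + 7
9 = 1·7 + 2
7 = 3·2 + 1
2 = 2·1 + 0
Back-substituting gives 34·33 ≡ 1 (mod 59).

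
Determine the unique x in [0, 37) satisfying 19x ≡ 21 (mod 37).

5

19⁻¹ ≡ 2 (mod 37) because 19·2 = 38 = 1·37 + 1.
So x ≡ 2·21 = 42 ≡ 5 (mod 37).
Check: 19·5 = 95 = 2·37 + 21.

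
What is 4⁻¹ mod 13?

4·10 = 40 = 3·13 + 1, so 4⁻¹ ≡ 10 (mod 13).

10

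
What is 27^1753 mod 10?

7

Last digits of 7^n: 7, 9, 3, 1 (period 4).
1753 mod 4 = 1, so the last digit matches 7^1 = 7.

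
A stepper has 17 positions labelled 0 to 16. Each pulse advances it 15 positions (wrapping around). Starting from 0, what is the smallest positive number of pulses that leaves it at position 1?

8

17 = 1·15 + 2
15 = 7·2 + 1
2 = 2·1 + 0
Back-substituting gives 15·8 ≡ 1 (mod 17).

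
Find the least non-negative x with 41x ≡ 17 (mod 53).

The inverse of 41 mod 53 is 22 (since 41·22 = 902 ≡ 1).
Multiplying both sides by 22: x ≡ 22·17 = 374 ≡ 3 (mod 53).

3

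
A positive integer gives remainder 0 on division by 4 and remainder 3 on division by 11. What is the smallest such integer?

Since 11·3 ≡ 1 (mod 4), take x = 3 + 11·((0−3)·3 mod 4) = 3 + 11·3 = 36.
Check: 36 mod 4 = 0, 36 mod 11 = 3.

36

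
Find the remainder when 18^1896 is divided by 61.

Square-and-reduce mod 61: 18^1≡18, 18^2≡19, 18^4≡56, 18^8≡25, 18^16≡15, 18^32≡42, 18^64≡56, 18^128≡25, 18^256≡15, 18^512≡42, 18^1024≡56.
Since 1896 = 8 + 32 + 64 + 256 + 512 + 1024 in binary, 18^1896 ≡ 25·42·56·15·42·56 ≡ 34 (mod 61).

34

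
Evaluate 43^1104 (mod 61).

By repeated squaring mod 61: 43^1≡43, 43^2≡19, 43^4≡56, 43^8≡25, 43^16≡15, 43^32≡42, 43^64≡56, 43^128≡25, 43^256≡15, 43^512≡42, 43^1024≡56.
Since 1104 = 16 + 64 + 1024 in binary, 43^1104 ≡ 15·56·56 ≡ 9 (mod 61).

9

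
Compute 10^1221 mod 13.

12

Square-and-reduce mod 13: 10^1≡10, 10^2≡9, 10^4≡3, 10^8≡9, 10^16≡3, 10^32≡9, 10^64≡3, 10^128≡9, 10^256≡3, 10^512≡9, 10^1024≡3.
Since 1221 = 1 + 4 + 64 + 128 + 1024 in binary, 10^1221 ≡ 10·3·3·9·3 ≡ 12 (mod 13).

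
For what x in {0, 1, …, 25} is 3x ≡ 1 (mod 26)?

9

The inverse of 3 mod 26 is 9 (since 3·9 = 27 ≡ 1).
Multiplying both sides by 9: x ≡ 9·1 = 9 ≡ 9 (mod 26).
Check: 3·9 = 27 = 1·26 + 1.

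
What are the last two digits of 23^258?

By repeated squaring mod 100: 23^1≡23, 23^2≡29, 23^4≡41, 23^8≡81, 23^16≡61, 23^32≡21, 23^64≡41, 23^128≡81, 23^256≡61.
258 = 2 + 256, so 23^258 ≡ 29·61 ≡ 69 (mod 100).

69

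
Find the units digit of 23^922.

9

The units digit of 23^n cycles with period 4: 3, 9, 7, 1, …
922 mod 4 = 2, so the last digit matches 3^2 = 9.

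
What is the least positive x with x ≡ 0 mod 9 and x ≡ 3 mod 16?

x ≡ 0 (mod 9) gives x ∈ {0, 9, 18, 27, 36, 45, 54, 63, …}.
The first of these with x mod 16 = 3 is 99.

99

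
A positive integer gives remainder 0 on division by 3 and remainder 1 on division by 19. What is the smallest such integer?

x ≡ 0 (mod 3) gives x ∈ {0, 3, 6, 9, 12, 15, 18, 21, …}.
The first of these with x mod 19 = 1 is 39.

39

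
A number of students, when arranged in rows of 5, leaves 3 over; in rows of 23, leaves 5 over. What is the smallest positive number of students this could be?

28

x ≡ 3 (mod 5) gives x ∈ {3, 8, 13, 18, 23, 28}.
The first of these with x mod 23 = 5 is 28.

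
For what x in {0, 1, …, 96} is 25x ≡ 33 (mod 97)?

44

25⁻¹ ≡ 66 (mod 97) because 25·66 = 1650 = 17·97 + 1.
Multiplying both sides by 66: x ≡ 66·33 = 2178 ≡ 44 (mod 97).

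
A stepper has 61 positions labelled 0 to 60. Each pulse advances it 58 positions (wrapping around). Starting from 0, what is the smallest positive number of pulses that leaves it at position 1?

58·20 = 1160 = 19·61 + 1, so 58⁻¹ ≡ 20 (mod 61).

20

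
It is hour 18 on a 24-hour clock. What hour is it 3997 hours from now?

7

3997 = 166·24 + 13, so 3997 mod 24 = 13.
(18 + 13) mod 24 = 7.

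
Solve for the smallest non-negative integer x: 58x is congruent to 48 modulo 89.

53

The inverse of 58 mod 89 is 66 (since 58·66 = 3828 ≡ 1).
Multiplying both sides by 66: x ≡ 66·48 = 3168 ≡ 53 (mod 89).
Check: 58·53 = 3074 = 34·89 + 48.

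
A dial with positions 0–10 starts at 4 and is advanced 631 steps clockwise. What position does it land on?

631 − 57·11 = 4, so 631 ≡ 4 (mod 11).
(4 + 4) mod 11 = 8.

8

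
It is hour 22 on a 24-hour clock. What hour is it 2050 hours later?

8

Dividing 2050 by 24 gives quotient 85 and remainder 10.
(22 + 10) mod 24 = 8.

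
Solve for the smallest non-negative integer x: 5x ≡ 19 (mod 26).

5⁻¹ ≡ 21 (mod 26) because 5·21 = 105 = 4·26 + 1.
So x ≡ 21·19 = 399 ≡ 9 (mod 26).

9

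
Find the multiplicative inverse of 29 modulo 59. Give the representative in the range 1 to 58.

59 = 2·29 + 1
29 = 29·1 + 0
Back-substituting gives 29·57 ≡ 1 (mod 59).

57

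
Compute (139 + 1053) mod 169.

9

Dividing 1053 by 169 gives quotient 6 and remainder 39.
(139 + 39) mod 169 = 9.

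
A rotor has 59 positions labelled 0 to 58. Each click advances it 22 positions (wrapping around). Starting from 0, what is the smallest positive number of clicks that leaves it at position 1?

51

22·51 = 1122 = 19·59 + 1, so 22⁻¹ ≡ 51 (mod 59).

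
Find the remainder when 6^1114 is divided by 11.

By repeated squaring mod 11: 6^1≡6, 6^2≡3, 6^4≡9, 6^8≡4, 6^16≡5, 6^32≡3, 6^64≡9, 6^128≡4, 6^256≡5, 6^512≡3, 6^1024≡9.
1114 = 2 + 8 + 16 + 64 + 1024, so 6^1114 ≡ 3·4·5·9·9 ≡ 9 (mod 11).

9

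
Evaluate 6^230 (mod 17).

Successive squares of 6 mod 17: 6^1≡6, 6^2≡2, 6^4≡4, 6^8≡16, 6^16≡1, 6^32≡1, 6^64≡1, 6^128≡1.
230 = 2 + 4 + 32 + 64 + 128, so 6^230 ≡ 2·4·1·1·1 ≡ 8 (mod 17).

8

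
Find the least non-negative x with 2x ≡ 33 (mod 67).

The inverse of 2 mod 67 is 34 (since 2·34 = 68 ≡ 1).
So x ≡ 34·33 = 1122 ≡ 50 (mod 67).
Check: 2·50 = 100 = 1·67 + 33.

50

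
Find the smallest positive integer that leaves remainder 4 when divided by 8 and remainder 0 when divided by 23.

x ≡ 4 (mod 8) gives x ∈ {4, 12, 20, 28, 36, 44, 52, 60, …}.
The first of these with x mod 23 = 0 is 92.

92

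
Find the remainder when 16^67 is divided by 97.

By repeated squaring mod 97: 16^1≡16, 16^2≡62, 16^4≡61, 16^8≡35, 16^16≡61, 16^32≡35, 16^64≡61.
Since 67 = 1 + 2 + 64 in binary, 16^67 ≡ 16·62·61 ≡ 81 (mod 97).

81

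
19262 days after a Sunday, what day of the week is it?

Friday

19262 = 2751·7 + 5, so 19262 mod 7 = 5.
Sunday + 5 days → Friday.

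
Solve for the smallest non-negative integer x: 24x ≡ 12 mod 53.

The inverse of 24 mod 53 is 42 (since 24·42 = 1008 ≡ 1).
So x ≡ 42·12 = 504 ≡ 27 (mod 53).
Check: 24·27 = 648 = 12·53 + 12.

27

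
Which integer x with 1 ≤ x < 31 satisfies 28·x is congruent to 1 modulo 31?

28·10 = 280 = 9·31 + 1, so 28⁻¹ ≡ 10 (mod 31).

10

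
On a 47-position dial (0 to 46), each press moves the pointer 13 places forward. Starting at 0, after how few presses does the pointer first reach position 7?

15

The inverse of 13 mod 47 is 29 (since 13·29 = 377 ≡ 1).
So x ≡ 29·7 = 203 ≡ 15 (mod 47).
Check: 13·15 = 195 = 4·47 + 7.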